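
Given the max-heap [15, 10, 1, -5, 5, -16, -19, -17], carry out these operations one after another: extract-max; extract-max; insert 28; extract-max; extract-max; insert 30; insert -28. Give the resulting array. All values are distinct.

[30, -5, 1, -19, -17, -16, -28]

extract-max → returns 15:
  remove root 15; move last element -17 to root → [-17, 10, 1, -5, 5, -16, -19]
  -17 vs larger child 10 at index 1, swap → [10, -17, 1, -5, 5, -16, -19]
  -17 vs larger child 5 at index 4, swap → [10, 5, 1, -5, -17, -16, -19]
extract-max → returns 10:
  remove root 10; move last element -19 to root → [-19, 5, 1, -5, -17, -16]
  -19 vs larger child 5 at index 1, swap → [5, -19, 1, -5, -17, -16]
  -19 vs larger child -5 at index 3, swap → [5, -5, 1, -19, -17, -16]
insert 28:
  append 28 at index 6 → [5, -5, 1, -19, -17, -16, 28]
  28 > parent 1 at index 2, swap → [5, -5, 28, -19, -17, -16, 1]
  28 > parent 5 at index 0, swap → [28, -5, 5, -19, -17, -16, 1]
extract-max → returns 28:
  remove root 28; move last element 1 to root → [1, -5, 5, -19, -17, -16]
  1 vs larger child 5 at index 2, swap → [5, -5, 1, -19, -17, -16]
extract-max → returns 5:
  remove root 5; move last element -16 to root → [-16, -5, 1, -19, -17]
  -16 vs larger child 1 at index 2, swap → [1, -5, -16, -19, -17]
insert 30:
  append 30 at index 5 → [1, -5, -16, -19, -17, 30]
  30 > parent -16 at index 2, swap → [1, -5, 30, -19, -17, -16]
  30 > parent 1 at index 0, swap → [30, -5, 1, -19, -17, -16]
insert -28:
  append -28 at index 6 → [30, -5, 1, -19, -17, -16, -28] (no swap needed)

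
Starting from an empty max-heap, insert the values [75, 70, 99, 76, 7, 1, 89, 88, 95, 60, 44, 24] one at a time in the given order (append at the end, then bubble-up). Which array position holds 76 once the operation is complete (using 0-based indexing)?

Insert 75:
  append 75 at index 0 → [75] (no swap needed)
Insert 70:
  append 70 at index 1 → [75, 70] (no swap needed)
Insert 99:
  append 99 at index 2 → [75, 70, 99]
  99 > parent 75 at index 0, swap → [99, 70, 75]
Insert 76:
  append 76 at index 3 → [99, 70, 75, 76]
  76 > parent 70 at index 1, swap → [99, 76, 75, 70]
Insert 7:
  append 7 at index 4 → [99, 76, 75, 70, 7] (no swap needed)
Insert 1:
  append 1 at index 5 → [99, 76, 75, 70, 7, 1] (no swap needed)
Insert 89:
  append 89 at index 6 → [99, 76, 75, 70, 7, 1, 89]
  89 > parent 75 at index 2, swap → [99, 76, 89, 70, 7, 1, 75]
Insert 88:
  append 88 at index 7 → [99, 76, 89, 70, 7, 1, 75, 88]
  88 > parent 70 at index 3, swap → [99, 76, 89, 88, 7, 1, 75, 70]
  88 > parent 76 at index 1, swap → [99, 88, 89, 76, 7, 1, 75, 70]
Insert 95:
  append 95 at index 8 → [99, 88, 89, 76, 7, 1, 75, 70, 95]
  95 > parent 76 at index 3, swap → [99, 88, 89, 95, 7, 1, 75, 70, 76]
  95 > parent 88 at index 1, swap → [99, 95, 89, 88, 7, 1, 75, 70, 76]
Insert 60:
  append 60 at index 9 → [99, 95, 89, 88, 7, 1, 75, 70, 76, 60]
  60 > parent 7 at index 4, swap → [99, 95, 89, 88, 60, 1, 75, 70, 76, 7]
Insert 44:
  append 44 at index 10 → [99, 95, 89, 88, 60, 1, 75, 70, 76, 7, 44] (no swap needed)
Insert 24:
  append 24 at index 11 → [99, 95, 89, 88, 60, 1, 75, 70, 76, 7, 44, 24]
  24 > parent 1 at index 5, swap → [99, 95, 89, 88, 60, 24, 75, 70, 76, 7, 44, 1]
resulting array: [99, 95, 89, 88, 60, 24, 75, 70, 76, 7, 44, 1]

8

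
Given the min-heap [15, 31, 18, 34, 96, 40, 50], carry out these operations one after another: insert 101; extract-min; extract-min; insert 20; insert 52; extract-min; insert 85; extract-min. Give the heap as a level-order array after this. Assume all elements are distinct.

insert 101:
  append 101 at index 7 → [15, 31, 18, 34, 96, 40, 50, 101] (no swap needed)
extract-min → returns 15:
  remove root 15; move last element 101 to root → [101, 31, 18, 34, 96, 40, 50]
  101 vs smaller child 18 at index 2, swap → [18, 31, 101, 34, 96, 40, 50]
  101 vs smaller child 40 at index 5, swap → [18, 31, 40, 34, 96, 101, 50]
extract-min → returns 18:
  remove root 18; move last element 50 to root → [50, 31, 40, 34, 96, 101]
  50 vs smaller child 31 at index 1, swap → [31, 50, 40, 34, 96, 101]
  50 vs smaller child 34 at index 3, swap → [31, 34, 40, 50, 96, 101]
insert 20:
  append 20 at index 6 → [31, 34, 40, 50, 96, 101, 20]
  20 < parent 40 at index 2, swap → [31, 34, 20, 50, 96, 101, 40]
  20 < parent 31 at index 0, swap → [20, 34, 31, 50, 96, 101, 40]
insert 52:
  append 52 at index 7 → [20, 34, 31, 50, 96, 101, 40, 52] (no swap needed)
extract-min → returns 20:
  remove root 20; move last element 52 to root → [52, 34, 31, 50, 96, 101, 40]
  52 vs smaller child 31 at index 2, swap → [31, 34, 52, 50, 96, 101, 40]
  52 vs smaller child 40 at index 6, swap → [31, 34, 40, 50, 96, 101, 52]
insert 85:
  append 85 at index 7 → [31, 34, 40, 50, 96, 101, 52, 85] (no swap needed)
extract-min → returns 31:
  remove root 31; move last element 85 to root → [85, 34, 40, 50, 96, 101, 52]
  85 vs smaller child 34 at index 1, swap → [34, 85, 40, 50, 96, 101, 52]
  85 vs smaller child 50 at index 3, swap → [34, 50, 40, 85, 96, 101, 52]

[34, 50, 40, 85, 96, 101, 52]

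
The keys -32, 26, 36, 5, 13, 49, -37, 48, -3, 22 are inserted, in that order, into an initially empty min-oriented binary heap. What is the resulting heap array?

[-37, -3, -32, 5, 13, 49, 36, 48, 26, 22]

Insert -32:
  append -32 at index 0 → [-32] (no swap needed)
Insert 26:
  append 26 at index 1 → [-32, 26] (no swap needed)
Insert 36:
  append 36 at index 2 → [-32, 26, 36] (no swap needed)
Insert 5:
  append 5 at index 3 → [-32, 26, 36, 5]
  5 < parent 26 at index 1, swap → [-32, 5, 36, 26]
Insert 13:
  append 13 at index 4 → [-32, 5, 36, 26, 13] (no swap needed)
Insert 49:
  append 49 at index 5 → [-32, 5, 36, 26, 13, 49] (no swap needed)
Insert -37:
  append -37 at index 6 → [-32, 5, 36, 26, 13, 49, -37]
  -37 < parent 36 at index 2, swap → [-32, 5, -37, 26, 13, 49, 36]
  -37 < parent -32 at index 0, swap → [-37, 5, -32, 26, 13, 49, 36]
Insert 48:
  append 48 at index 7 → [-37, 5, -32, 26, 13, 49, 36, 48] (no swap needed)
Insert -3:
  append -3 at index 8 → [-37, 5, -32, 26, 13, 49, 36, 48, -3]
  -3 < parent 26 at index 3, swap → [-37, 5, -32, -3, 13, 49, 36, 48, 26]
  -3 < parent 5 at index 1, swap → [-37, -3, -32, 5, 13, 49, 36, 48, 26]
Insert 22:
  append 22 at index 9 → [-37, -3, -32, 5, 13, 49, 36, 48, 26, 22] (no swap needed)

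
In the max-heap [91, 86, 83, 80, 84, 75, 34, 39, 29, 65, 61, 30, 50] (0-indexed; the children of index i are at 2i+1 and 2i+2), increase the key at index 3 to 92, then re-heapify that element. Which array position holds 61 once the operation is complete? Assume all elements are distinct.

set index 3 from 80 to 92 → [91, 86, 83, 92, 84, 75, 34, 39, 29, 65, 61, 30, 50]
92 > parent 86 at index 1, swap → [91, 92, 83, 86, 84, 75, 34, 39, 29, 65, 61, 30, 50]
92 > parent 91 at index 0, swap → [92, 91, 83, 86, 84, 75, 34, 39, 29, 65, 61, 30, 50]
resulting array: [92, 91, 83, 86, 84, 75, 34, 39, 29, 65, 61, 30, 50]

10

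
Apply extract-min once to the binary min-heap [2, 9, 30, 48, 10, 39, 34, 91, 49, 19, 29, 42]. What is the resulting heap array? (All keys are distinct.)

remove root 2; move last element 42 to root → [42, 9, 30, 48, 10, 39, 34, 91, 49, 19, 29]
42 vs smaller child 9 at index 1, swap → [9, 42, 30, 48, 10, 39, 34, 91, 49, 19, 29]
42 vs smaller child 10 at index 4, swap → [9, 10, 30, 48, 42, 39, 34, 91, 49, 19, 29]
42 vs smaller child 19 at index 9, swap → [9, 10, 30, 48, 19, 39, 34, 91, 49, 42, 29]

[9, 10, 30, 48, 19, 39, 34, 91, 49, 42, 29]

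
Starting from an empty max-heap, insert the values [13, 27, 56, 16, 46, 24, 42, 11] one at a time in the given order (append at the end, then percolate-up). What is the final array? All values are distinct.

[56, 46, 42, 13, 16, 24, 27, 11]

Insert 13:
  append 13 at index 0 → [13] (no swap needed)
Insert 27:
  append 27 at index 1 → [13, 27]
  27 > parent 13 at index 0, swap → [27, 13]
Insert 56:
  append 56 at index 2 → [27, 13, 56]
  56 > parent 27 at index 0, swap → [56, 13, 27]
Insert 16:
  append 16 at index 3 → [56, 13, 27, 16]
  16 > parent 13 at index 1, swap → [56, 16, 27, 13]
Insert 46:
  append 46 at index 4 → [56, 16, 27, 13, 46]
  46 > parent 16 at index 1, swap → [56, 46, 27, 13, 16]
Insert 24:
  append 24 at index 5 → [56, 46, 27, 13, 16, 24] (no swap needed)
Insert 42:
  append 42 at index 6 → [56, 46, 27, 13, 16, 24, 42]
  42 > parent 27 at index 2, swap → [56, 46, 42, 13, 16, 24, 27]
Insert 11:
  append 11 at index 7 → [56, 46, 42, 13, 16, 24, 27, 11] (no swap needed)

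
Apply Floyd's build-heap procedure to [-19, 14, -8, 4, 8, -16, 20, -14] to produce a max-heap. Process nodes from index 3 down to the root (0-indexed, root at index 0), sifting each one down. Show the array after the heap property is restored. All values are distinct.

sift down from index 3: already satisfies heap property
sift down from index 2:
  -8 vs larger child 20 at index 6, swap → [-19, 14, 20, 4, 8, -16, -8, -14]
sift down from index 1: already satisfies heap property
sift down from index 0:
  -19 vs larger child 20 at index 2, swap → [20, 14, -19, 4, 8, -16, -8, -14]
  -19 vs larger child -8 at index 6, swap → [20, 14, -8, 4, 8, -16, -19, -14]

[20, 14, -8, 4, 8, -16, -19, -14]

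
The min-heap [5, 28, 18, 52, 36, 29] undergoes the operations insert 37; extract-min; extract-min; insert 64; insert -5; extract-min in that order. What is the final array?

insert 37:
  append 37 at index 6 → [5, 28, 18, 52, 36, 29, 37] (no swap needed)
extract-min → returns 5:
  remove root 5; move last element 37 to root → [37, 28, 18, 52, 36, 29]
  37 vs smaller child 18 at index 2, swap → [18, 28, 37, 52, 36, 29]
  37 vs only child 29 at index 5, swap → [18, 28, 29, 52, 36, 37]
extract-min → returns 18:
  remove root 18; move last element 37 to root → [37, 28, 29, 52, 36]
  37 vs smaller child 28 at index 1, swap → [28, 37, 29, 52, 36]
  37 vs smaller child 36 at index 4, swap → [28, 36, 29, 52, 37]
insert 64:
  append 64 at index 5 → [28, 36, 29, 52, 37, 64] (no swap needed)
insert -5:
  append -5 at index 6 → [28, 36, 29, 52, 37, 64, -5]
  -5 < parent 29 at index 2, swap → [28, 36, -5, 52, 37, 64, 29]
  -5 < parent 28 at index 0, swap → [-5, 36, 28, 52, 37, 64, 29]
extract-min → returns -5:
  remove root -5; move last element 29 to root → [29, 36, 28, 52, 37, 64]
  29 vs smaller child 28 at index 2, swap → [28, 36, 29, 52, 37, 64]

[28, 36, 29, 52, 37, 64]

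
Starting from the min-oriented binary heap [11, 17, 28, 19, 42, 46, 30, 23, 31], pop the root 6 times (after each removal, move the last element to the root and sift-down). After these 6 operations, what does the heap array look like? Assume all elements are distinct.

[31, 42, 46]

extract-min #1 returns 11:
  remove root 11; move last element 31 to root → [31, 17, 28, 19, 42, 46, 30, 23]
  31 vs smaller child 17 at index 1, swap → [17, 31, 28, 19, 42, 46, 30, 23]
  31 vs smaller child 19 at index 3, swap → [17, 19, 28, 31, 42, 46, 30, 23]
  31 vs only child 23 at index 7, swap → [17, 19, 28, 23, 42, 46, 30, 31]
extract-min #2 returns 17:
  remove root 17; move last element 31 to root → [31, 19, 28, 23, 42, 46, 30]
  31 vs smaller child 19 at index 1, swap → [19, 31, 28, 23, 42, 46, 30]
  31 vs smaller child 23 at index 3, swap → [19, 23, 28, 31, 42, 46, 30]
extract-min #3 returns 19:
  remove root 19; move last element 30 to root → [30, 23, 28, 31, 42, 46]
  30 vs smaller child 23 at index 1, swap → [23, 30, 28, 31, 42, 46]
extract-min #4 returns 23:
  remove root 23; move last element 46 to root → [46, 30, 28, 31, 42]
  46 vs smaller child 28 at index 2, swap → [28, 30, 46, 31, 42]
extract-min #5 returns 28:
  remove root 28; move last element 42 to root → [42, 30, 46, 31]
  42 vs smaller child 30 at index 1, swap → [30, 42, 46, 31]
  42 vs only child 31 at index 3, swap → [30, 31, 46, 42]
extract-min #6 returns 30:
  remove root 30; move last element 42 to root → [42, 31, 46]
  42 vs smaller child 31 at index 1, swap → [31, 42, 46]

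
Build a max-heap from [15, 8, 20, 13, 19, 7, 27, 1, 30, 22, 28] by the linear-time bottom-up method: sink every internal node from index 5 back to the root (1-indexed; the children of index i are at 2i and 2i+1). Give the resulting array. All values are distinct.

sift down from index 5:
  19 vs larger child 28 at index 11, swap → [15, 8, 20, 13, 28, 7, 27, 1, 30, 22, 19]
sift down from index 4:
  13 vs larger child 30 at index 9, swap → [15, 8, 20, 30, 28, 7, 27, 1, 13, 22, 19]
sift down from index 3:
  20 vs larger child 27 at index 7, swap → [15, 8, 27, 30, 28, 7, 20, 1, 13, 22, 19]
sift down from index 2:
  8 vs larger child 30 at index 4, swap → [15, 30, 27, 8, 28, 7, 20, 1, 13, 22, 19]
  8 vs larger child 13 at index 9, swap → [15, 30, 27, 13, 28, 7, 20, 1, 8, 22, 19]
sift down from index 1:
  15 vs larger child 30 at index 2, swap → [30, 15, 27, 13, 28, 7, 20, 1, 8, 22, 19]
  15 vs larger child 28 at index 5, swap → [30, 28, 27, 13, 15, 7, 20, 1, 8, 22, 19]
  15 vs larger child 22 at index 10, swap → [30, 28, 27, 13, 22, 7, 20, 1, 8, 15, 19]

[30, 28, 27, 13, 22, 7, 20, 1, 8, 15, 19]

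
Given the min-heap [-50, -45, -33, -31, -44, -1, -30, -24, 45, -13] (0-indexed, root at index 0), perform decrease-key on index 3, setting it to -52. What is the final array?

[-52, -50, -33, -45, -44, -1, -30, -24, 45, -13]

set index 3 from -31 to -52 → [-50, -45, -33, -52, -44, -1, -30, -24, 45, -13]
-52 < parent -45 at index 1, swap → [-50, -52, -33, -45, -44, -1, -30, -24, 45, -13]
-52 < parent -50 at index 0, swap → [-52, -50, -33, -45, -44, -1, -30, -24, 45, -13]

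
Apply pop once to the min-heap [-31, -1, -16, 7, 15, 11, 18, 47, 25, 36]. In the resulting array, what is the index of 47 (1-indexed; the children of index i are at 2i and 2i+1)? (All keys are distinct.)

remove root -31; move last element 36 to root → [36, -1, -16, 7, 15, 11, 18, 47, 25]
36 vs smaller child -16 at index 3, swap → [-16, -1, 36, 7, 15, 11, 18, 47, 25]
36 vs smaller child 11 at index 6, swap → [-16, -1, 11, 7, 15, 36, 18, 47, 25]
resulting array: [-16, -1, 11, 7, 15, 36, 18, 47, 25]

8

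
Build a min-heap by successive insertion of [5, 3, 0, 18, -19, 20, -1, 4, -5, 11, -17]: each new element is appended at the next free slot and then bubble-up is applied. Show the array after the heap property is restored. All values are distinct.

Insert 5:
  append 5 at index 0 → [5] (no swap needed)
Insert 3:
  append 3 at index 1 → [5, 3]
  3 < parent 5 at index 0, swap → [3, 5]
Insert 0:
  append 0 at index 2 → [3, 5, 0]
  0 < parent 3 at index 0, swap → [0, 5, 3]
Insert 18:
  append 18 at index 3 → [0, 5, 3, 18] (no swap needed)
Insert -19:
  append -19 at index 4 → [0, 5, 3, 18, -19]
  -19 < parent 5 at index 1, swap → [0, -19, 3, 18, 5]
  -19 < parent 0 at index 0, swap → [-19, 0, 3, 18, 5]
Insert 20:
  append 20 at index 5 → [-19, 0, 3, 18, 5, 20] (no swap needed)
Insert -1:
  append -1 at index 6 → [-19, 0, 3, 18, 5, 20, -1]
  -1 < parent 3 at index 2, swap → [-19, 0, -1, 18, 5, 20, 3]
Insert 4:
  append 4 at index 7 → [-19, 0, -1, 18, 5, 20, 3, 4]
  4 < parent 18 at index 3, swap → [-19, 0, -1, 4, 5, 20, 3, 18]
Insert -5:
  append -5 at index 8 → [-19, 0, -1, 4, 5, 20, 3, 18, -5]
  -5 < parent 4 at index 3, swap → [-19, 0, -1, -5, 5, 20, 3, 18, 4]
  -5 < parent 0 at index 1, swap → [-19, -5, -1, 0, 5, 20, 3, 18, 4]
Insert 11:
  append 11 at index 9 → [-19, -5, -1, 0, 5, 20, 3, 18, 4, 11] (no swap needed)
Insert -17:
  append -17 at index 10 → [-19, -5, -1, 0, 5, 20, 3, 18, 4, 11, -17]
  -17 < parent 5 at index 4, swap → [-19, -5, -1, 0, -17, 20, 3, 18, 4, 11, 5]
  -17 < parent -5 at index 1, swap → [-19, -17, -1, 0, -5, 20, 3, 18, 4, 11, 5]

[-19, -17, -1, 0, -5, 20, 3, 18, 4, 11, 5]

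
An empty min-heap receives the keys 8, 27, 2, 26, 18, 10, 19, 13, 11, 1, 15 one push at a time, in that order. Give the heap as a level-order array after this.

[1, 2, 8, 13, 11, 10, 19, 27, 18, 26, 15]

Insert 8:
  append 8 at index 0 → [8] (no swap needed)
Insert 27:
  append 27 at index 1 → [8, 27] (no swap needed)
Insert 2:
  append 2 at index 2 → [8, 27, 2]
  2 < parent 8 at index 0, swap → [2, 27, 8]
Insert 26:
  append 26 at index 3 → [2, 27, 8, 26]
  26 < parent 27 at index 1, swap → [2, 26, 8, 27]
Insert 18:
  append 18 at index 4 → [2, 26, 8, 27, 18]
  18 < parent 26 at index 1, swap → [2, 18, 8, 27, 26]
Insert 10:
  append 10 at index 5 → [2, 18, 8, 27, 26, 10] (no swap needed)
Insert 19:
  append 19 at index 6 → [2, 18, 8, 27, 26, 10, 19] (no swap needed)
Insert 13:
  append 13 at index 7 → [2, 18, 8, 27, 26, 10, 19, 13]
  13 < parent 27 at index 3, swap → [2, 18, 8, 13, 26, 10, 19, 27]
  13 < parent 18 at index 1, swap → [2, 13, 8, 18, 26, 10, 19, 27]
Insert 11:
  append 11 at index 8 → [2, 13, 8, 18, 26, 10, 19, 27, 11]
  11 < parent 18 at index 3, swap → [2, 13, 8, 11, 26, 10, 19, 27, 18]
  11 < parent 13 at index 1, swap → [2, 11, 8, 13, 26, 10, 19, 27, 18]
Insert 1:
  append 1 at index 9 → [2, 11, 8, 13, 26, 10, 19, 27, 18, 1]
  1 < parent 26 at index 4, swap → [2, 11, 8, 13, 1, 10, 19, 27, 18, 26]
  1 < parent 11 at index 1, swap → [2, 1, 8, 13, 11, 10, 19, 27, 18, 26]
  1 < parent 2 at index 0, swap → [1, 2, 8, 13, 11, 10, 19, 27, 18, 26]
Insert 15:
  append 15 at index 10 → [1, 2, 8, 13, 11, 10, 19, 27, 18, 26, 15] (no swap needed)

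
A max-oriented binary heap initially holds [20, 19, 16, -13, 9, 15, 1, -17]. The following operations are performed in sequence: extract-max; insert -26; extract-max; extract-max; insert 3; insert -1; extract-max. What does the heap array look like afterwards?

[9, -1, 3, -13, -17, -26, 1]

extract-max → returns 20:
  remove root 20; move last element -17 to root → [-17, 19, 16, -13, 9, 15, 1]
  -17 vs larger child 19 at index 1, swap → [19, -17, 16, -13, 9, 15, 1]
  -17 vs larger child 9 at index 4, swap → [19, 9, 16, -13, -17, 15, 1]
insert -26:
  append -26 at index 7 → [19, 9, 16, -13, -17, 15, 1, -26] (no swap needed)
extract-max → returns 19:
  remove root 19; move last element -26 to root → [-26, 9, 16, -13, -17, 15, 1]
  -26 vs larger child 16 at index 2, swap → [16, 9, -26, -13, -17, 15, 1]
  -26 vs larger child 15 at index 5, swap → [16, 9, 15, -13, -17, -26, 1]
extract-max → returns 16:
  remove root 16; move last element 1 to root → [1, 9, 15, -13, -17, -26]
  1 vs larger child 15 at index 2, swap → [15, 9, 1, -13, -17, -26]
insert 3:
  append 3 at index 6 → [15, 9, 1, -13, -17, -26, 3]
  3 > parent 1 at index 2, swap → [15, 9, 3, -13, -17, -26, 1]
insert -1:
  append -1 at index 7 → [15, 9, 3, -13, -17, -26, 1, -1]
  -1 > parent -13 at index 3, swap → [15, 9, 3, -1, -17, -26, 1, -13]
extract-max → returns 15:
  remove root 15; move last element -13 to root → [-13, 9, 3, -1, -17, -26, 1]
  -13 vs larger child 9 at index 1, swap → [9, -13, 3, -1, -17, -26, 1]
  -13 vs larger child -1 at index 3, swap → [9, -1, 3, -13, -17, -26, 1]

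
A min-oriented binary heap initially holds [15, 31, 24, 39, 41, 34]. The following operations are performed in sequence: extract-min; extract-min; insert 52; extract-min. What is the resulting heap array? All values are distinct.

[34, 39, 52, 41]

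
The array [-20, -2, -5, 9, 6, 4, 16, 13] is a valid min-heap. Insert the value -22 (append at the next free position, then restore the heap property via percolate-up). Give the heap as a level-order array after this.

append -22 at index 8 → [-20, -2, -5, 9, 6, 4, 16, 13, -22]
-22 < parent 9 at index 3, swap → [-20, -2, -5, -22, 6, 4, 16, 13, 9]
-22 < parent -2 at index 1, swap → [-20, -22, -5, -2, 6, 4, 16, 13, 9]
-22 < parent -20 at index 0, swap → [-22, -20, -5, -2, 6, 4, 16, 13, 9]

[-22, -20, -5, -2, 6, 4, 16, 13, 9]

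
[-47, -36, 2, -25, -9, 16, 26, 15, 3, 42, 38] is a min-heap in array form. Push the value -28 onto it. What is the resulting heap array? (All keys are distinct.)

append -28 at index 11 → [-47, -36, 2, -25, -9, 16, 26, 15, 3, 42, 38, -28]
-28 < parent 16 at index 5, swap → [-47, -36, 2, -25, -9, -28, 26, 15, 3, 42, 38, 16]
-28 < parent 2 at index 2, swap → [-47, -36, -28, -25, -9, 2, 26, 15, 3, 42, 38, 16]

[-47, -36, -28, -25, -9, 2, 26, 15, 3, 42, 38, 16]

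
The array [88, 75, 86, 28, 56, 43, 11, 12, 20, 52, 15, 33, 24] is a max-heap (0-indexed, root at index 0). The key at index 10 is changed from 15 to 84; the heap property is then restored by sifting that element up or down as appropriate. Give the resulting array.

[88, 84, 86, 28, 75, 43, 11, 12, 20, 52, 56, 33, 24]

set index 10 from 15 to 84 → [88, 75, 86, 28, 56, 43, 11, 12, 20, 52, 84, 33, 24]
84 > parent 56 at index 4, swap → [88, 75, 86, 28, 84, 43, 11, 12, 20, 52, 56, 33, 24]
84 > parent 75 at index 1, swap → [88, 84, 86, 28, 75, 43, 11, 12, 20, 52, 56, 33, 24]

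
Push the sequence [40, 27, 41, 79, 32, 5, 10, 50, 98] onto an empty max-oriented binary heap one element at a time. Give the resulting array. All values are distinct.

[98, 79, 40, 50, 32, 5, 10, 27, 41]

Insert 40:
  append 40 at index 0 → [40] (no swap needed)
Insert 27:
  append 27 at index 1 → [40, 27] (no swap needed)
Insert 41:
  append 41 at index 2 → [40, 27, 41]
  41 > parent 40 at index 0, swap → [41, 27, 40]
Insert 79:
  append 79 at index 3 → [41, 27, 40, 79]
  79 > parent 27 at index 1, swap → [41, 79, 40, 27]
  79 > parent 41 at index 0, swap → [79, 41, 40, 27]
Insert 32:
  append 32 at index 4 → [79, 41, 40, 27, 32] (no swap needed)
Insert 5:
  append 5 at index 5 → [79, 41, 40, 27, 32, 5] (no swap needed)
Insert 10:
  append 10 at index 6 → [79, 41, 40, 27, 32, 5, 10] (no swap needed)
Insert 50:
  append 50 at index 7 → [79, 41, 40, 27, 32, 5, 10, 50]
  50 > parent 27 at index 3, swap → [79, 41, 40, 50, 32, 5, 10, 27]
  50 > parent 41 at index 1, swap → [79, 50, 40, 41, 32, 5, 10, 27]
Insert 98:
  append 98 at index 8 → [79, 50, 40, 41, 32, 5, 10, 27, 98]
  98 > parent 41 at index 3, swap → [79, 50, 40, 98, 32, 5, 10, 27, 41]
  98 > parent 50 at index 1, swap → [79, 98, 40, 50, 32, 5, 10, 27, 41]
  98 > parent 79 at index 0, swap → [98, 79, 40, 50, 32, 5, 10, 27, 41]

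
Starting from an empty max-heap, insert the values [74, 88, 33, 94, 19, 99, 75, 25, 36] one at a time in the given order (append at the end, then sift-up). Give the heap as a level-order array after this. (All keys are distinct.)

Insert 74:
  append 74 at index 0 → [74] (no swap needed)
Insert 88:
  append 88 at index 1 → [74, 88]
  88 > parent 74 at index 0, swap → [88, 74]
Insert 33:
  append 33 at index 2 → [88, 74, 33] (no swap needed)
Insert 94:
  append 94 at index 3 → [88, 74, 33, 94]
  94 > parent 74 at index 1, swap → [88, 94, 33, 74]
  94 > parent 88 at index 0, swap → [94, 88, 33, 74]
Insert 19:
  append 19 at index 4 → [94, 88, 33, 74, 19] (no swap needed)
Insert 99:
  append 99 at index 5 → [94, 88, 33, 74, 19, 99]
  99 > parent 33 at index 2, swap → [94, 88, 99, 74, 19, 33]
  99 > parent 94 at index 0, swap → [99, 88, 94, 74, 19, 33]
Insert 75:
  append 75 at index 6 → [99, 88, 94, 74, 19, 33, 75] (no swap needed)
Insert 25:
  append 25 at index 7 → [99, 88, 94, 74, 19, 33, 75, 25] (no swap needed)
Insert 36:
  append 36 at index 8 → [99, 88, 94, 74, 19, 33, 75, 25, 36] (no swap needed)

[99, 88, 94, 74, 19, 33, 75, 25, 36]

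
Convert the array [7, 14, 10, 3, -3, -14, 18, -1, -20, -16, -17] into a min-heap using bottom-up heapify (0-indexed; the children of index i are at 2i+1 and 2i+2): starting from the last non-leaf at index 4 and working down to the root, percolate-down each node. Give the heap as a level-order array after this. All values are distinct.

sift down from index 4:
  -3 vs smaller child -17 at index 10, swap → [7, 14, 10, 3, -17, -14, 18, -1, -20, -16, -3]
sift down from index 3:
  3 vs smaller child -20 at index 8, swap → [7, 14, 10, -20, -17, -14, 18, -1, 3, -16, -3]
sift down from index 2:
  10 vs smaller child -14 at index 5, swap → [7, 14, -14, -20, -17, 10, 18, -1, 3, -16, -3]
sift down from index 1:
  14 vs smaller child -20 at index 3, swap → [7, -20, -14, 14, -17, 10, 18, -1, 3, -16, -3]
  14 vs smaller child -1 at index 7, swap → [7, -20, -14, -1, -17, 10, 18, 14, 3, -16, -3]
sift down from index 0:
  7 vs smaller child -20 at index 1, swap → [-20, 7, -14, -1, -17, 10, 18, 14, 3, -16, -3]
  7 vs smaller child -17 at index 4, swap → [-20, -17, -14, -1, 7, 10, 18, 14, 3, -16, -3]
  7 vs smaller child -16 at index 9, swap → [-20, -17, -14, -1, -16, 10, 18, 14, 3, 7, -3]

[-20, -17, -14, -1, -16, 10, 18, 14, 3, 7, -3]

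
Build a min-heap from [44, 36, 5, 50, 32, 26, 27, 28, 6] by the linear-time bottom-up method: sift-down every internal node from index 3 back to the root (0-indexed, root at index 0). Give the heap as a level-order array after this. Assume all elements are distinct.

[5, 6, 26, 28, 32, 44, 27, 36, 50]

sift down from index 3:
  50 vs smaller child 6 at index 8, swap → [44, 36, 5, 6, 32, 26, 27, 28, 50]
sift down from index 2: already satisfies heap property
sift down from index 1:
  36 vs smaller child 6 at index 3, swap → [44, 6, 5, 36, 32, 26, 27, 28, 50]
  36 vs smaller child 28 at index 7, swap → [44, 6, 5, 28, 32, 26, 27, 36, 50]
sift down from index 0:
  44 vs smaller child 5 at index 2, swap → [5, 6, 44, 28, 32, 26, 27, 36, 50]
  44 vs smaller child 26 at index 5, swap → [5, 6, 26, 28, 32, 44, 27, 36, 50]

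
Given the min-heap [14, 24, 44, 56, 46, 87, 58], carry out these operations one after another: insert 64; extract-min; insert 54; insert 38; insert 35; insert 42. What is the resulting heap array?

[24, 35, 44, 46, 38, 87, 58, 56, 54, 64, 42]

insert 64:
  append 64 at index 7 → [14, 24, 44, 56, 46, 87, 58, 64] (no swap needed)
extract-min → returns 14:
  remove root 14; move last element 64 to root → [64, 24, 44, 56, 46, 87, 58]
  64 vs smaller child 24 at index 1, swap → [24, 64, 44, 56, 46, 87, 58]
  64 vs smaller child 46 at index 4, swap → [24, 46, 44, 56, 64, 87, 58]
insert 54:
  append 54 at index 7 → [24, 46, 44, 56, 64, 87, 58, 54]
  54 < parent 56 at index 3, swap → [24, 46, 44, 54, 64, 87, 58, 56]
insert 38:
  append 38 at index 8 → [24, 46, 44, 54, 64, 87, 58, 56, 38]
  38 < parent 54 at index 3, swap → [24, 46, 44, 38, 64, 87, 58, 56, 54]
  38 < parent 46 at index 1, swap → [24, 38, 44, 46, 64, 87, 58, 56, 54]
insert 35:
  append 35 at index 9 → [24, 38, 44, 46, 64, 87, 58, 56, 54, 35]
  35 < parent 64 at index 4, swap → [24, 38, 44, 46, 35, 87, 58, 56, 54, 64]
  35 < parent 38 at index 1, swap → [24, 35, 44, 46, 38, 87, 58, 56, 54, 64]
insert 42:
  append 42 at index 10 → [24, 35, 44, 46, 38, 87, 58, 56, 54, 64, 42] (no swap needed)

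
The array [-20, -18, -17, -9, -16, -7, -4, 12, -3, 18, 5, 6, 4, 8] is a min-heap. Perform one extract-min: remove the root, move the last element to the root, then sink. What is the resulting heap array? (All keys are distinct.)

remove root -20; move last element 8 to root → [8, -18, -17, -9, -16, -7, -4, 12, -3, 18, 5, 6, 4]
8 vs smaller child -18 at index 1, swap → [-18, 8, -17, -9, -16, -7, -4, 12, -3, 18, 5, 6, 4]
8 vs smaller child -16 at index 4, swap → [-18, -16, -17, -9, 8, -7, -4, 12, -3, 18, 5, 6, 4]
8 vs smaller child 5 at index 10, swap → [-18, -16, -17, -9, 5, -7, -4, 12, -3, 18, 8, 6, 4]

[-18, -16, -17, -9, 5, -7, -4, 12, -3, 18, 8, 6, 4]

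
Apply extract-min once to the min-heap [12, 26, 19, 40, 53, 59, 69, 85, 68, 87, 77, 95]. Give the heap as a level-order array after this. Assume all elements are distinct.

remove root 12; move last element 95 to root → [95, 26, 19, 40, 53, 59, 69, 85, 68, 87, 77]
95 vs smaller child 19 at index 2, swap → [19, 26, 95, 40, 53, 59, 69, 85, 68, 87, 77]
95 vs smaller child 59 at index 5, swap → [19, 26, 59, 40, 53, 95, 69, 85, 68, 87, 77]

[19, 26, 59, 40, 53, 95, 69, 85, 68, 87, 77]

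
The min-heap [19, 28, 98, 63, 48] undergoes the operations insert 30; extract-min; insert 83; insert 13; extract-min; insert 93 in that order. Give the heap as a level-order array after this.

[28, 48, 30, 63, 98, 83, 93]

insert 30:
  append 30 at index 5 → [19, 28, 98, 63, 48, 30]
  30 < parent 98 at index 2, swap → [19, 28, 30, 63, 48, 98]
extract-min → returns 19:
  remove root 19; move last element 98 to root → [98, 28, 30, 63, 48]
  98 vs smaller child 28 at index 1, swap → [28, 98, 30, 63, 48]
  98 vs smaller child 48 at index 4, swap → [28, 48, 30, 63, 98]
insert 83:
  append 83 at index 5 → [28, 48, 30, 63, 98, 83] (no swap needed)
insert 13:
  append 13 at index 6 → [28, 48, 30, 63, 98, 83, 13]
  13 < parent 30 at index 2, swap → [28, 48, 13, 63, 98, 83, 30]
  13 < parent 28 at index 0, swap → [13, 48, 28, 63, 98, 83, 30]
extract-min → returns 13:
  remove root 13; move last element 30 to root → [30, 48, 28, 63, 98, 83]
  30 vs smaller child 28 at index 2, swap → [28, 48, 30, 63, 98, 83]
insert 93:
  append 93 at index 6 → [28, 48, 30, 63, 98, 83, 93] (no swap needed)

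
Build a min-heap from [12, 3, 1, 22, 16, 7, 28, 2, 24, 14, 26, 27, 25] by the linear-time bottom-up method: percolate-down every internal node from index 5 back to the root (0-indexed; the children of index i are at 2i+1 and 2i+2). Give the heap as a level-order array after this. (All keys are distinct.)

sift down from index 5: already satisfies heap property
sift down from index 4:
  16 vs smaller child 14 at index 9, swap → [12, 3, 1, 22, 14, 7, 28, 2, 24, 16, 26, 27, 25]
sift down from index 3:
  22 vs smaller child 2 at index 7, swap → [12, 3, 1, 2, 14, 7, 28, 22, 24, 16, 26, 27, 25]
sift down from index 2: already satisfies heap property
sift down from index 1:
  3 vs smaller child 2 at index 3, swap → [12, 2, 1, 3, 14, 7, 28, 22, 24, 16, 26, 27, 25]
sift down from index 0:
  12 vs smaller child 1 at index 2, swap → [1, 2, 12, 3, 14, 7, 28, 22, 24, 16, 26, 27, 25]
  12 vs smaller child 7 at index 5, swap → [1, 2, 7, 3, 14, 12, 28, 22, 24, 16, 26, 27, 25]

[1, 2, 7, 3, 14, 12, 28, 22, 24, 16, 26, 27, 25]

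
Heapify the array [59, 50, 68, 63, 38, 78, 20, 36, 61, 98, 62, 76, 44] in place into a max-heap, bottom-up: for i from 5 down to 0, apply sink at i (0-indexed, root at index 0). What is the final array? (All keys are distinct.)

[98, 63, 78, 61, 62, 76, 20, 36, 59, 38, 50, 68, 44]

sift down from index 5: already satisfies heap property
sift down from index 4:
  38 vs larger child 98 at index 9, swap → [59, 50, 68, 63, 98, 78, 20, 36, 61, 38, 62, 76, 44]
sift down from index 3: already satisfies heap property
sift down from index 2:
  68 vs larger child 78 at index 5, swap → [59, 50, 78, 63, 98, 68, 20, 36, 61, 38, 62, 76, 44]
  68 vs larger child 76 at index 11, swap → [59, 50, 78, 63, 98, 76, 20, 36, 61, 38, 62, 68, 44]
sift down from index 1:
  50 vs larger child 98 at index 4, swap → [59, 98, 78, 63, 50, 76, 20, 36, 61, 38, 62, 68, 44]
  50 vs larger child 62 at index 10, swap → [59, 98, 78, 63, 62, 76, 20, 36, 61, 38, 50, 68, 44]
sift down from index 0:
  59 vs larger child 98 at index 1, swap → [98, 59, 78, 63, 62, 76, 20, 36, 61, 38, 50, 68, 44]
  59 vs larger child 63 at index 3, swap → [98, 63, 78, 59, 62, 76, 20, 36, 61, 38, 50, 68, 44]
  59 vs larger child 61 at index 8, swap → [98, 63, 78, 61, 62, 76, 20, 36, 59, 38, 50, 68, 44]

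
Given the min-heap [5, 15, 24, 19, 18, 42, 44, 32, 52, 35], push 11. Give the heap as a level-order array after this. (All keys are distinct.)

[5, 11, 24, 19, 15, 42, 44, 32, 52, 35, 18]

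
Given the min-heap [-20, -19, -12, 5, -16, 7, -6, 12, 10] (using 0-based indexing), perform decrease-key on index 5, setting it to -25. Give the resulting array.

[-25, -19, -20, 5, -16, -12, -6, 12, 10]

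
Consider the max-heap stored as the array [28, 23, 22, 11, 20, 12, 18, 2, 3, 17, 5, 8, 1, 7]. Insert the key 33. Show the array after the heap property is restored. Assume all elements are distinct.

[33, 23, 28, 11, 20, 12, 22, 2, 3, 17, 5, 8, 1, 7, 18]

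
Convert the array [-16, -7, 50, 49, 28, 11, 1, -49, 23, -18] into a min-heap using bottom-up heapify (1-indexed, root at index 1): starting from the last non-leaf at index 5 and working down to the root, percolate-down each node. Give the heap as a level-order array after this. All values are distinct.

sift down from index 5:
  28 vs only child -18 at index 10, swap → [-16, -7, 50, 49, -18, 11, 1, -49, 23, 28]
sift down from index 4:
  49 vs smaller child -49 at index 8, swap → [-16, -7, 50, -49, -18, 11, 1, 49, 23, 28]
sift down from index 3:
  50 vs smaller child 1 at index 7, swap → [-16, -7, 1, -49, -18, 11, 50, 49, 23, 28]
sift down from index 2:
  -7 vs smaller child -49 at index 4, swap → [-16, -49, 1, -7, -18, 11, 50, 49, 23, 28]
sift down from index 1:
  -16 vs smaller child -49 at index 2, swap → [-49, -16, 1, -7, -18, 11, 50, 49, 23, 28]
  -16 vs smaller child -18 at index 5, swap → [-49, -18, 1, -7, -16, 11, 50, 49, 23, 28]

[-49, -18, 1, -7, -16, 11, 50, 49, 23, 28]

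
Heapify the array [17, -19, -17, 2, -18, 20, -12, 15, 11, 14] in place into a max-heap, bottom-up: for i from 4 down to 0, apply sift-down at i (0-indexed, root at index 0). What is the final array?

[20, 15, 17, 11, 14, -17, -12, 2, -19, -18]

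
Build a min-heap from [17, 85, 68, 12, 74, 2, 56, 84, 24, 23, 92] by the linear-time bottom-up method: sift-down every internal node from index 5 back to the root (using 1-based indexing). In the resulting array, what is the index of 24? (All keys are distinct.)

sift down from index 5:
  74 vs smaller child 23 at index 10, swap → [17, 85, 68, 12, 23, 2, 56, 84, 24, 74, 92]
sift down from index 4: already satisfies heap property
sift down from index 3:
  68 vs smaller child 2 at index 6, swap → [17, 85, 2, 12, 23, 68, 56, 84, 24, 74, 92]
sift down from index 2:
  85 vs smaller child 12 at index 4, swap → [17, 12, 2, 85, 23, 68, 56, 84, 24, 74, 92]
  85 vs smaller child 24 at index 9, swap → [17, 12, 2, 24, 23, 68, 56, 84, 85, 74, 92]
sift down from index 1:
  17 vs smaller child 2 at index 3, swap → [2, 12, 17, 24, 23, 68, 56, 84, 85, 74, 92]
resulting array: [2, 12, 17, 24, 23, 68, 56, 84, 85, 74, 92]

4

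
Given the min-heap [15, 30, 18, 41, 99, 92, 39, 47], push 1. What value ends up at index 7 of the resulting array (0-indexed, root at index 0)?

47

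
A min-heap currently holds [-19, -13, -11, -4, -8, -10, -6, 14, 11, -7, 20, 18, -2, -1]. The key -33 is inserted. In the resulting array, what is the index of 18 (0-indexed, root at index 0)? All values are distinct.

11

append -33 at index 14 → [-19, -13, -11, -4, -8, -10, -6, 14, 11, -7, 20, 18, -2, -1, -33]
-33 < parent -6 at index 6, swap → [-19, -13, -11, -4, -8, -10, -33, 14, 11, -7, 20, 18, -2, -1, -6]
-33 < parent -11 at index 2, swap → [-19, -13, -33, -4, -8, -10, -11, 14, 11, -7, 20, 18, -2, -1, -6]
-33 < parent -19 at index 0, swap → [-33, -13, -19, -4, -8, -10, -11, 14, 11, -7, 20, 18, -2, -1, -6]
resulting array: [-33, -13, -19, -4, -8, -10, -11, 14, 11, -7, 20, 18, -2, -1, -6]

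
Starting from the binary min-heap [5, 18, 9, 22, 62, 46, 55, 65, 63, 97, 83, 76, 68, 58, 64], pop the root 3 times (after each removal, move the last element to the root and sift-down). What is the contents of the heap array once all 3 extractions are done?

[22, 58, 46, 63, 62, 64, 55, 65, 68, 97, 83, 76]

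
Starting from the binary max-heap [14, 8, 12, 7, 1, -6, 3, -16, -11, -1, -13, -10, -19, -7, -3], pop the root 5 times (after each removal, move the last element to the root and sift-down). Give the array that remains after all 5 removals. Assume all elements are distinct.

extract-max #1 returns 14:
  remove root 14; move last element -3 to root → [-3, 8, 12, 7, 1, -6, 3, -16, -11, -1, -13, -10, -19, -7]
  -3 vs larger child 12 at index 2, swap → [12, 8, -3, 7, 1, -6, 3, -16, -11, -1, -13, -10, -19, -7]
  -3 vs larger child 3 at index 6, swap → [12, 8, 3, 7, 1, -6, -3, -16, -11, -1, -13, -10, -19, -7]
extract-max #2 returns 12:
  remove root 12; move last element -7 to root → [-7, 8, 3, 7, 1, -6, -3, -16, -11, -1, -13, -10, -19]
  -7 vs larger child 8 at index 1, swap → [8, -7, 3, 7, 1, -6, -3, -16, -11, -1, -13, -10, -19]
  -7 vs larger child 7 at index 3, swap → [8, 7, 3, -7, 1, -6, -3, -16, -11, -1, -13, -10, -19]
extract-max #3 returns 8:
  remove root 8; move last element -19 to root → [-19, 7, 3, -7, 1, -6, -3, -16, -11, -1, -13, -10]
  -19 vs larger child 7 at index 1, swap → [7, -19, 3, -7, 1, -6, -3, -16, -11, -1, -13, -10]
  -19 vs larger child 1 at index 4, swap → [7, 1, 3, -7, -19, -6, -3, -16, -11, -1, -13, -10]
  -19 vs larger child -1 at index 9, swap → [7, 1, 3, -7, -1, -6, -3, -16, -11, -19, -13, -10]
extract-max #4 returns 7:
  remove root 7; move last element -10 to root → [-10, 1, 3, -7, -1, -6, -3, -16, -11, -19, -13]
  -10 vs larger child 3 at index 2, swap → [3, 1, -10, -7, -1, -6, -3, -16, -11, -19, -13]
  -10 vs larger child -3 at index 6, swap → [3, 1, -3, -7, -1, -6, -10, -16, -11, -19, -13]
extract-max #5 returns 3:
  remove root 3; move last element -13 to root → [-13, 1, -3, -7, -1, -6, -10, -16, -11, -19]
  -13 vs larger child 1 at index 1, swap → [1, -13, -3, -7, -1, -6, -10, -16, -11, -19]
  -13 vs larger child -1 at index 4, swap → [1, -1, -3, -7, -13, -6, -10, -16, -11, -19]

[1, -1, -3, -7, -13, -6, -10, -16, -11, -19]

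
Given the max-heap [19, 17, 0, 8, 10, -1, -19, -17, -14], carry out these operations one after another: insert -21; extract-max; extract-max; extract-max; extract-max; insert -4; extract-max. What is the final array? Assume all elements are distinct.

insert -21:
  append -21 at index 9 → [19, 17, 0, 8, 10, -1, -19, -17, -14, -21] (no swap needed)
extract-max → returns 19:
  remove root 19; move last element -21 to root → [-21, 17, 0, 8, 10, -1, -19, -17, -14]
  -21 vs larger child 17 at index 1, swap → [17, -21, 0, 8, 10, -1, -19, -17, -14]
  -21 vs larger child 10 at index 4, swap → [17, 10, 0, 8, -21, -1, -19, -17, -14]
extract-max → returns 17:
  remove root 17; move last element -14 to root → [-14, 10, 0, 8, -21, -1, -19, -17]
  -14 vs larger child 10 at index 1, swap → [10, -14, 0, 8, -21, -1, -19, -17]
  -14 vs larger child 8 at index 3, swap → [10, 8, 0, -14, -21, -1, -19, -17]
extract-max → returns 10:
  remove root 10; move last element -17 to root → [-17, 8, 0, -14, -21, -1, -19]
  -17 vs larger child 8 at index 1, swap → [8, -17, 0, -14, -21, -1, -19]
  -17 vs larger child -14 at index 3, swap → [8, -14, 0, -17, -21, -1, -19]
extract-max → returns 8:
  remove root 8; move last element -19 to root → [-19, -14, 0, -17, -21, -1]
  -19 vs larger child 0 at index 2, swap → [0, -14, -19, -17, -21, -1]
  -19 vs only child -1 at index 5, swap → [0, -14, -1, -17, -21, -19]
insert -4:
  append -4 at index 6 → [0, -14, -1, -17, -21, -19, -4] (no swap needed)
extract-max → returns 0:
  remove root 0; move last element -4 to root → [-4, -14, -1, -17, -21, -19]
  -4 vs larger child -1 at index 2, swap → [-1, -14, -4, -17, -21, -19]

[-1, -14, -4, -17, -21, -19]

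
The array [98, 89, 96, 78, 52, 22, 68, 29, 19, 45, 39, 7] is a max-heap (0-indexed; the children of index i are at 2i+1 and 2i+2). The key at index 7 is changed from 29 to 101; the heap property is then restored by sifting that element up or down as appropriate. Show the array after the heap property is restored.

[101, 98, 96, 89, 52, 22, 68, 78, 19, 45, 39, 7]

set index 7 from 29 to 101 → [98, 89, 96, 78, 52, 22, 68, 101, 19, 45, 39, 7]
101 > parent 78 at index 3, swap → [98, 89, 96, 101, 52, 22, 68, 78, 19, 45, 39, 7]
101 > parent 89 at index 1, swap → [98, 101, 96, 89, 52, 22, 68, 78, 19, 45, 39, 7]
101 > parent 98 at index 0, swap → [101, 98, 96, 89, 52, 22, 68, 78, 19, 45, 39, 7]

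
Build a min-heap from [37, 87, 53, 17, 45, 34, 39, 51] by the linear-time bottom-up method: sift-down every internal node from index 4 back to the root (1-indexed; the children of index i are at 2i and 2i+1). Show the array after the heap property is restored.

[17, 37, 34, 51, 45, 53, 39, 87]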